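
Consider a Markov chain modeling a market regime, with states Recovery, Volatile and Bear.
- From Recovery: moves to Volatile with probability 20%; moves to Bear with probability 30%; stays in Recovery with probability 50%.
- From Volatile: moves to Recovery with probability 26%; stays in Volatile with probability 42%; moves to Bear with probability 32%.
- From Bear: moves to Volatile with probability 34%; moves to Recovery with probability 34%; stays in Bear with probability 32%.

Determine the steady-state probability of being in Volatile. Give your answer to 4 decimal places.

0.3125

Let the stationary distribution be π with π = πP and π_1 + π_2 + π_3 = 1.
π_1 = 0.5·π_1 + 0.26·π_2 + 0.34·π_3
π_2 = 0.2·π_1 + 0.42·π_2 + 0.34·π_3
Solving with the normalization constraint gives π = (0.3750, 0.3125, 0.3125).
So the stationary probability of Volatile is 0.3125.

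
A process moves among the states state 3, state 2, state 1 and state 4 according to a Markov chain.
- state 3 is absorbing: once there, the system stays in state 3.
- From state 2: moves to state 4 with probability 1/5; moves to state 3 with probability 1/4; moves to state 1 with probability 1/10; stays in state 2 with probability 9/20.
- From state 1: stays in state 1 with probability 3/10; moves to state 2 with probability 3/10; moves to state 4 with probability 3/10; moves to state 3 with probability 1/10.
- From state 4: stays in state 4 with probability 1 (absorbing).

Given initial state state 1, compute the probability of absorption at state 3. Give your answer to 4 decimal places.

Let h(s) be the probability of absorption at state 3 starting from transient state s. Then h(state 3) = 1 and h(state 4) = 0. By first-step analysis:
h(state 2) = 0.25·1 + 0.45·h(state 2) + 0.1·h(state 1) + 0.2·0
h(state 1) = 0.1·1 + 0.3·h(state 2) + 0.3·h(state 1) + 0.3·0
Solving: h(state 2) = 0.5211, h(state 1) = 0.3662.
Starting from state 1, the probability is 0.3662.

0.3662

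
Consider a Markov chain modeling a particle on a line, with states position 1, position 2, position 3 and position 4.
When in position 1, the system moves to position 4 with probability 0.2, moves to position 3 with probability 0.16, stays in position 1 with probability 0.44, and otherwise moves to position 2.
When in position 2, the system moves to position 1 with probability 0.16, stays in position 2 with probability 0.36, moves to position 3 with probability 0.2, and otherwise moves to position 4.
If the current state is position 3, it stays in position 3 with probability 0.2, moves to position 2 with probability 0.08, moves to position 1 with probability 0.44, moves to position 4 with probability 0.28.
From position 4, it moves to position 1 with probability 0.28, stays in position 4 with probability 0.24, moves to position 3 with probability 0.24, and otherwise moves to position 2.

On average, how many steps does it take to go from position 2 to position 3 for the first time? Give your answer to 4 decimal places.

5.0148

Let t(s) be the expected number of steps to first reach position 3 from state s, with t(position 3) = 0. Conditioning on the first step:
t(position 1) = 1 + 0.44·t(position 1) + 0.2·t(position 2) + 0.2·t(position 4)
t(position 2) = 1 + 0.16·t(position 1) + 0.36·t(position 2) + 0.28·t(position 4)
t(position 4) = 1 + 0.28·t(position 1) + 0.24·t(position 2) + 0.24·t(position 4)
Solving: t(position 1) = 5.3110, t(position 2) = 5.0148, t(position 4) = 4.8561.
Expected steps from position 2 to position 3: 5.0148.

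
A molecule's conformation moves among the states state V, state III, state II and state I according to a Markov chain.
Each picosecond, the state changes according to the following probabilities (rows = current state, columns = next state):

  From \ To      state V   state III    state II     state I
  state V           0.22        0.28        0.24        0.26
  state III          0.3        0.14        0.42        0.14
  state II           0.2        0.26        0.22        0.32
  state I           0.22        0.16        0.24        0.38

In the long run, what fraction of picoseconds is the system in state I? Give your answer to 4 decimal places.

0.2853

Let the stationary distribution be π with π = πP and π_1 + π_2 + π_3 + π_4 = 1.
π_1 = 0.22·π_1 + 0.3·π_2 + 0.2·π_3 + 0.22·π_4
π_2 = 0.28·π_1 + 0.14·π_2 + 0.26·π_3 + 0.16·π_4
π_3 = 0.24·π_1 + 0.42·π_2 + 0.22·π_3 + 0.24·π_4
Solving with the normalization constraint gives π = (0.2314, 0.2108, 0.2725, 0.2853).
So the stationary probability of state I is 0.2853.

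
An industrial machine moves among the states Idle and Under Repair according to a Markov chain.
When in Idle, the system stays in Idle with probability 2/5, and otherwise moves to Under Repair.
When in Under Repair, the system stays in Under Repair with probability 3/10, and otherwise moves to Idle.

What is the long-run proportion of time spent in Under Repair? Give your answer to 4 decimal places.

0.4615

Let the stationary distribution be π with π = πP and π_1 + π_2 = 1.
π_1 = 0.4·π_1 + 0.7·π_2
Solving with the normalization constraint gives π = (0.5385, 0.4615).
So the stationary probability of Under Repair is 0.4615.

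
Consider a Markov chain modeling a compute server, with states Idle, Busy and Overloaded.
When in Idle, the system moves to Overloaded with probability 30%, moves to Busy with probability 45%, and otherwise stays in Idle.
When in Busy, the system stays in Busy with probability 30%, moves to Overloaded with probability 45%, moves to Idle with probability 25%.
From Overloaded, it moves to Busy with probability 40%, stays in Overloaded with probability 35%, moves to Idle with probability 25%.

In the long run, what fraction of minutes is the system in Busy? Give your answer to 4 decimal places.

0.3750

Let the stationary distribution be π with π = πP and π_1 + π_2 + π_3 = 1.
π_1 = 0.25·π_1 + 0.25·π_2 + 0.25·π_3
π_2 = 0.45·π_1 + 0.3·π_2 + 0.4·π_3
Solving with the normalization constraint gives π = (0.2500, 0.3750, 0.3750).
So the stationary probability of Busy is 0.3750.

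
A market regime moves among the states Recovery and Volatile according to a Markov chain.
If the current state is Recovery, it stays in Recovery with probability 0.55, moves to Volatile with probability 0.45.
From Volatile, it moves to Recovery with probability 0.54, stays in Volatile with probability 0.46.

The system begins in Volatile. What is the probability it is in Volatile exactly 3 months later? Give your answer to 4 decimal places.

Propagate the distribution vector 3 months from Volatile.
After 0 months: (0.0000, 1.0000)
After 1 month: (0.5400, 0.4600)
After 2 months: (0.5454, 0.4546)
After 3 months: (0.5455, 0.4545)
P(in Volatile after 3 months) = 0.4545

0.4545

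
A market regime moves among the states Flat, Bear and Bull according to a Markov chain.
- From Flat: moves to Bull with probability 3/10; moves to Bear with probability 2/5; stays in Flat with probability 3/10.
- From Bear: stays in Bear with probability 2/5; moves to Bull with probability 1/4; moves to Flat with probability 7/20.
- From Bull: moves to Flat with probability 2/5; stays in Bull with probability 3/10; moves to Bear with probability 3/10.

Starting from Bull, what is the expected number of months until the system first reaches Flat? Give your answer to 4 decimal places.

Let t(s) be the expected number of months to first reach Flat from state s, with t(Flat) = 0. Conditioning on the first month:
t(Bear) = 1 + 0.4·t(Bear) + 0.25·t(Bull)
t(Bull) = 1 + 0.3·t(Bear) + 0.3·t(Bull)
Solving: t(Bear) = 2.7536, t(Bull) = 2.6087.
Expected months from Bull to Flat: 2.6087.

2.6087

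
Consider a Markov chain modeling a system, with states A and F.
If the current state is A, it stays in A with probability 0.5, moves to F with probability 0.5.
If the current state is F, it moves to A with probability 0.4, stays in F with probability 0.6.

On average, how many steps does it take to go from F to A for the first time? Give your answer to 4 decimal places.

Let t(s) be the expected number of steps to first reach A from state s, with t(A) = 0. Conditioning on the first step:
t(F) = 1 + 0.6·t(F)
Solving: t(F) = 2.5000.
Expected steps from F to A: 2.5000.

2.5000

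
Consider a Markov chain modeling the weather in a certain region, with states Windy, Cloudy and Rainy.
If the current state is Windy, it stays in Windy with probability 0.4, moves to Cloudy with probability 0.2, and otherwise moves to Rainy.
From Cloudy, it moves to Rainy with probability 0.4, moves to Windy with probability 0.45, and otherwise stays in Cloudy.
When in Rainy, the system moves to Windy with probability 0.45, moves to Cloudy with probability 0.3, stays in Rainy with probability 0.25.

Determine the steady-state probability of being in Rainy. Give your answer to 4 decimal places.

Let the stationary distribution be π with π = πP and π_1 + π_2 + π_3 = 1.
π_1 = 0.4·π_1 + 0.45·π_2 + 0.45·π_3
π_2 = 0.2·π_1 + 0.15·π_2 + 0.3·π_3
Solving with the normalization constraint gives π = (0.4286, 0.2236, 0.3478).
So the stationary probability of Rainy is 0.3478.

0.3478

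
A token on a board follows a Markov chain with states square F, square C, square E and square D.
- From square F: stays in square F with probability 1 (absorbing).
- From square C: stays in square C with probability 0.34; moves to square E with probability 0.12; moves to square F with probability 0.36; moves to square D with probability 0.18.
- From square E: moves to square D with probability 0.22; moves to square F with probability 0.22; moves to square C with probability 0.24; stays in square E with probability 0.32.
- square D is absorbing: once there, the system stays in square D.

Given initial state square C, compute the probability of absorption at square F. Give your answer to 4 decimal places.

0.6457

Let h(s) be the probability of absorption at square F starting from transient state s. Then h(square F) = 1 and h(square D) = 0. By first-step analysis:
h(square C) = 0.36·1 + 0.34·h(square C) + 0.12·h(square E) + 0.18·0
h(square E) = 0.22·1 + 0.24·h(square C) + 0.32·h(square E) + 0.22·0
Solving: h(square C) = 0.6457, h(square E) = 0.5514.
Starting from square C, the probability is 0.6457.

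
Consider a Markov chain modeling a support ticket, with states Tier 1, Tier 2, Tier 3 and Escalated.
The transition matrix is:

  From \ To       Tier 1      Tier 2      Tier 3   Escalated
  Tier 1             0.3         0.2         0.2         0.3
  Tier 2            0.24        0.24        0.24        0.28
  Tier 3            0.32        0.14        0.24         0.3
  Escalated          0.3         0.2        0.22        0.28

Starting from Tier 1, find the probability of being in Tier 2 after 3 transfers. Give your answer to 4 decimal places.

Propagate the distribution vector 3 transfers from Tier 1.
After 0 transfers: (1.0000, 0.0000, 0.0000, 0.0000)
After 1 transfer: (0.3000, 0.2000, 0.2000, 0.3000)
After 2 transfers: (0.2920, 0.1960, 0.2220, 0.2900)
After 3 transfers: (0.2927, 0.1945, 0.2225, 0.2903)
P(in Tier 2 after 3 transfers) = 0.1945

0.1945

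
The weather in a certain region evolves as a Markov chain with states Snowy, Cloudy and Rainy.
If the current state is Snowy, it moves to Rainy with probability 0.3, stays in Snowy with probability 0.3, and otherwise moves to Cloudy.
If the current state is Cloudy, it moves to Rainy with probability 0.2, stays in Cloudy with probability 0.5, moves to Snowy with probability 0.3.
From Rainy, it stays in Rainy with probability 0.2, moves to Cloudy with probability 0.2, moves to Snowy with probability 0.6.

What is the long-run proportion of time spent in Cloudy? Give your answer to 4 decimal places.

Let the stationary distribution be π with π = πP and π_1 + π_2 + π_3 = 1.
π_1 = 0.3·π_1 + 0.3·π_2 + 0.6·π_3
π_2 = 0.4·π_1 + 0.5·π_2 + 0.2·π_3
Solving with the normalization constraint gives π = (0.3711, 0.3918, 0.2371).
So the stationary probability of Cloudy is 0.3918.

0.3918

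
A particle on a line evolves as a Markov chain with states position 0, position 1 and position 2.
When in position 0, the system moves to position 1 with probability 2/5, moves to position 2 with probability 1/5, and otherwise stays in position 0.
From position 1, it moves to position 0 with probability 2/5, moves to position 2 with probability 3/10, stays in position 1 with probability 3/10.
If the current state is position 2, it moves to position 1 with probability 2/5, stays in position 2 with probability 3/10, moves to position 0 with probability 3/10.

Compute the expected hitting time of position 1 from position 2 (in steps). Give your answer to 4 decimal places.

Let t(s) be the expected number of steps to first reach position 1 from state s, with t(position 1) = 0. Conditioning on the first step:
t(position 0) = 1 + 0.4·t(position 0) + 0.2·t(position 2)
t(position 2) = 1 + 0.3·t(position 0) + 0.3·t(position 2)
Solving: t(position 0) = 2.5000, t(position 2) = 2.5000.
Expected steps from position 2 to position 1: 2.5000.

2.5000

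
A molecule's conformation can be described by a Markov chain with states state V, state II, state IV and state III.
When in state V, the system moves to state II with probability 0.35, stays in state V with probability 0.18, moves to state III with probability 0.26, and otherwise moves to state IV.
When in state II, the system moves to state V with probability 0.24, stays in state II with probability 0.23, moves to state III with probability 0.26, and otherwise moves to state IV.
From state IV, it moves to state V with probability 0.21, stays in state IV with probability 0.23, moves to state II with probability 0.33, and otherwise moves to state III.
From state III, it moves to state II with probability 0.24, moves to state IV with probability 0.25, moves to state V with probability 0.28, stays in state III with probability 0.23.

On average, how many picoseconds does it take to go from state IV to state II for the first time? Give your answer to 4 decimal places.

Let t(s) be the expected number of picoseconds to first reach state II from state s, with t(state II) = 0. Conditioning on the first picosecond:
t(state V) = 1 + 0.18·t(state V) + 0.21·t(state IV) + 0.26·t(state III)
t(state IV) = 1 + 0.21·t(state V) + 0.23·t(state IV) + 0.23·t(state III)
t(state III) = 1 + 0.28·t(state V) + 0.25·t(state IV) + 0.23·t(state III)
Solving: t(state V) = 3.1401, t(state IV) = 3.1938, t(state III) = 3.4775.
Expected picoseconds from state IV to state II: 3.1938.

3.1938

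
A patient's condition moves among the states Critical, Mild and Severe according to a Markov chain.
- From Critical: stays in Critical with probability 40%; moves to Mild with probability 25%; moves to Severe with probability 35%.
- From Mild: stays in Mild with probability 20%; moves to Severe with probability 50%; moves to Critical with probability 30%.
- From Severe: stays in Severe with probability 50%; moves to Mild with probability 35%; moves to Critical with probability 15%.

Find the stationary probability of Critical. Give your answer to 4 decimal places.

Let the stationary distribution be π with π = πP and π_1 + π_2 + π_3 = 1.
π_1 = 0.4·π_1 + 0.3·π_2 + 0.15·π_3
π_2 = 0.25·π_1 + 0.2·π_2 + 0.35·π_3
Solving with the normalization constraint gives π = (0.2564, 0.2821, 0.4615).
So the stationary probability of Critical is 0.2564.

0.2564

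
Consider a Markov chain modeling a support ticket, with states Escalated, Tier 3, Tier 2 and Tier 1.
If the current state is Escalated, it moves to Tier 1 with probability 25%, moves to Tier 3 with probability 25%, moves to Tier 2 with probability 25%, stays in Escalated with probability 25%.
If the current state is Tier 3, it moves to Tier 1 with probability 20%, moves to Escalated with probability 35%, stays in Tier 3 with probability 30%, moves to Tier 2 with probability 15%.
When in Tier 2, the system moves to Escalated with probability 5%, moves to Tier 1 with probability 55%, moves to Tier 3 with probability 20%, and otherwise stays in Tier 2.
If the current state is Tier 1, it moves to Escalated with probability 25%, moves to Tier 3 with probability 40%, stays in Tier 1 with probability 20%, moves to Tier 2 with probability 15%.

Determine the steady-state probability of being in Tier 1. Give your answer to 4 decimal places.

0.2764

Let the stationary distribution be π with π = πP and π_1 + π_2 + π_3 + π_4 = 1.
π_1 = 0.25·π_1 + 0.35·π_2 + 0.05·π_3 + 0.25·π_4
π_2 = 0.25·π_1 + 0.3·π_2 + 0.2·π_3 + 0.4·π_4
π_3 = 0.25·π_1 + 0.15·π_2 + 0.2·π_3 + 0.15·π_4
Solving with the normalization constraint gives π = (0.2430, 0.2971, 0.1835, 0.2764).
So the stationary probability of Tier 1 is 0.2764.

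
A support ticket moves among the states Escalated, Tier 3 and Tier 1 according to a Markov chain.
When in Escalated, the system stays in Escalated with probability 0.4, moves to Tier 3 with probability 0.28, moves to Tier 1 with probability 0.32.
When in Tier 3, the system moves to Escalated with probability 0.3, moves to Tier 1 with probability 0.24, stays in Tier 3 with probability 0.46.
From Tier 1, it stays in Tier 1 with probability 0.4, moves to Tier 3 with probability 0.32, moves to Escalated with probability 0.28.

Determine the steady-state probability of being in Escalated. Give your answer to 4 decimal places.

Let the stationary distribution be π with π = πP and π_1 + π_2 + π_3 = 1.
π_1 = 0.4·π_1 + 0.3·π_2 + 0.28·π_3
π_2 = 0.28·π_1 + 0.46·π_2 + 0.32·π_3
Solving with the normalization constraint gives π = (0.3263, 0.3569, 0.3168).
So the stationary probability of Escalated is 0.3263.

0.3263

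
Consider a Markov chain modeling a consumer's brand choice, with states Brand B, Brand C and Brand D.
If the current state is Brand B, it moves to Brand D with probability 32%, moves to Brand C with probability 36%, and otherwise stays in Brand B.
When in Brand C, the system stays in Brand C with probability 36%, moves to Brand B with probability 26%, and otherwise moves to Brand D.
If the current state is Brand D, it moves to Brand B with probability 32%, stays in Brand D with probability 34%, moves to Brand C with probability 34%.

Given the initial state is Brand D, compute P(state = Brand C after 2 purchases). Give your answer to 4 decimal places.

0.3532

Sum over the intermediate state after 1 purchase:
P = P(Brand D→Brand B)·P(Brand B→Brand C) + P(Brand D→Brand C)·P(Brand C→Brand C) + P(Brand D→Brand D)·P(Brand D→Brand C)
  = 0.32×0.36 + 0.34×0.36 + 0.34×0.34
  = 0.1152 + 0.1224 + 0.1156 = 0.3532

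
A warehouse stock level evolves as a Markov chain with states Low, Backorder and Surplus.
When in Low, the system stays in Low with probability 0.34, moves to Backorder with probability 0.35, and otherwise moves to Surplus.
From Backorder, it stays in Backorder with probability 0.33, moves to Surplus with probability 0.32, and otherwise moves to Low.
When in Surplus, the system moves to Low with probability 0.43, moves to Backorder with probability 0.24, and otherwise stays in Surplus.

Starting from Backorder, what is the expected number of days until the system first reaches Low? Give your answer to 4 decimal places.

2.6606

Let t(s) be the expected number of days to first reach Low from state s, with t(Low) = 0. Conditioning on the first day:
t(Backorder) = 1 + 0.33·t(Backorder) + 0.32·t(Surplus)
t(Surplus) = 1 + 0.24·t(Backorder) + 0.33·t(Surplus)
Solving: t(Backorder) = 2.6606, t(Surplus) = 2.4456.
Expected days from Backorder to Low: 2.6606.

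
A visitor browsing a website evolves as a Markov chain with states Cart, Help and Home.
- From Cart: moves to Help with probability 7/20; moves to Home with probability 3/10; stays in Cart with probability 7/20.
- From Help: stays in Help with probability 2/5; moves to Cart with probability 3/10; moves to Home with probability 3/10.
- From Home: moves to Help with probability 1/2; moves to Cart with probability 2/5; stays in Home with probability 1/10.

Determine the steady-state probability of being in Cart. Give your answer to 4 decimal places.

0.3421

Let the stationary distribution be π with π = πP and π_1 + π_2 + π_3 = 1.
π_1 = 0.35·π_1 + 0.3·π_2 + 0.4·π_3
π_2 = 0.35·π_1 + 0.4·π_2 + 0.5·π_3
Solving with the normalization constraint gives π = (0.3421, 0.4079, 0.2500).
So the stationary probability of Cart is 0.3421.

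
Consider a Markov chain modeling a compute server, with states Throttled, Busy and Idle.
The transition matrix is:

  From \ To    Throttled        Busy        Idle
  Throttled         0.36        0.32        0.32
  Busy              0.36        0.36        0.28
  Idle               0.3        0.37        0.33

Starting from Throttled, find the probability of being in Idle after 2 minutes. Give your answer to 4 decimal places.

0.3104

Sum over the intermediate state after 1 minute:
P = P(Throttled→Throttled)·P(Throttled→Idle) + P(Throttled→Busy)·P(Busy→Idle) + P(Throttled→Idle)·P(Idle→Idle)
  = 0.36×0.32 + 0.32×0.28 + 0.32×0.33
  = 0.1152 + 0.0896 + 0.1056 = 0.3104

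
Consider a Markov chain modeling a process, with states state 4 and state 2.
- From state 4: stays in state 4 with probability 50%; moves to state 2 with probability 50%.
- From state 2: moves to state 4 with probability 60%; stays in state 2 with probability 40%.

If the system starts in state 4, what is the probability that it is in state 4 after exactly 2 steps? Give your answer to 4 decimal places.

0.5500

Sum over the intermediate state after 1 step:
P = P(state 4→state 4)·P(state 4→state 4) + P(state 4→state 2)·P(state 2→state 4)
  = 0.5×0.5 + 0.5×0.6
  = 0.2500 + 0.3000 = 0.5500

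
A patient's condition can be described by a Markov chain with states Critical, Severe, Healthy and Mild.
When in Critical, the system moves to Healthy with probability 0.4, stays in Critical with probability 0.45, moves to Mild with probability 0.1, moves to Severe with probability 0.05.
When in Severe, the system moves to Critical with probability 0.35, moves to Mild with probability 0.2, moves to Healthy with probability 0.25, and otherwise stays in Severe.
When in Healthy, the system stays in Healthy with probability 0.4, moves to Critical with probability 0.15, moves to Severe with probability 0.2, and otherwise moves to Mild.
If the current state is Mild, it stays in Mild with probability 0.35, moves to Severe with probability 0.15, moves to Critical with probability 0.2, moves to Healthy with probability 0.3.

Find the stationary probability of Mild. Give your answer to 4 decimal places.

Let the stationary distribution be π with π = πP and π_1 + π_2 + π_3 + π_4 = 1.
π_1 = 0.45·π_1 + 0.35·π_2 + 0.15·π_3 + 0.2·π_4
π_2 = 0.05·π_1 + 0.2·π_2 + 0.2·π_3 + 0.15·π_4
π_3 = 0.4·π_1 + 0.25·π_2 + 0.4·π_3 + 0.3·π_4
Solving with the normalization constraint gives π = (0.2726, 0.1479, 0.3554, 0.2241).
So the stationary probability of Mild is 0.2241.

0.2241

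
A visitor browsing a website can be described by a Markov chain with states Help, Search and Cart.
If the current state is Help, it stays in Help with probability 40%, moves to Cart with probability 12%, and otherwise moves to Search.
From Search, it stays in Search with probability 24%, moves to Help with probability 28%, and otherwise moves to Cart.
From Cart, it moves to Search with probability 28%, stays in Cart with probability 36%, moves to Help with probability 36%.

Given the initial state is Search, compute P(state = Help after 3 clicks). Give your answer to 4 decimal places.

Propagate the distribution vector 3 clicks from Search.
After 0 clicks: (0.0000, 1.0000, 0.0000)
After 1 click: (0.2800, 0.2400, 0.4800)
After 2 clicks: (0.3520, 0.3264, 0.3216)
After 3 clicks: (0.3480, 0.3373, 0.3147)
P(in Help after 3 clicks) = 0.3480

0.3480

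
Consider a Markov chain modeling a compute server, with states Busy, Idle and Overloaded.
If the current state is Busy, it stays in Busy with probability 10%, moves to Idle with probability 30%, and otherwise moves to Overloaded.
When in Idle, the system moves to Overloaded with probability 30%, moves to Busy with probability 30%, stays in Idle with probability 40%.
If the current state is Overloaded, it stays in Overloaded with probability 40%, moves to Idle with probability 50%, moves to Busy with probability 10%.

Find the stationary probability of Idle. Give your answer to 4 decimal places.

0.4211

Let the stationary distribution be π with π = πP and π_1 + π_2 + π_3 = 1.
π_1 = 0.1·π_1 + 0.3·π_2 + 0.1·π_3
π_2 = 0.3·π_1 + 0.4·π_2 + 0.5·π_3
Solving with the normalization constraint gives π = (0.1842, 0.4211, 0.3947).
So the stationary probability of Idle is 0.4211.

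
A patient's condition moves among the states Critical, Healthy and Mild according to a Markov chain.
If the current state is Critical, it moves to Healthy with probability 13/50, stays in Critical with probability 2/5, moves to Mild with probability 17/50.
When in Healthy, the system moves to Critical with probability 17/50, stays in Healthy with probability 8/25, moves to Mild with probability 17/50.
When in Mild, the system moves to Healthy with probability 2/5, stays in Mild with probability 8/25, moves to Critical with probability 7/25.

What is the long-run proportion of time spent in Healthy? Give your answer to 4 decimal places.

Let the stationary distribution be π with π = πP and π_1 + π_2 + π_3 = 1.
π_1 = 0.4·π_1 + 0.34·π_2 + 0.28·π_3
π_2 = 0.26·π_1 + 0.32·π_2 + 0.4·π_3
Solving with the normalization constraint gives π = (0.3404, 0.3262, 0.3333).
So the stationary probability of Healthy is 0.3262.

0.3262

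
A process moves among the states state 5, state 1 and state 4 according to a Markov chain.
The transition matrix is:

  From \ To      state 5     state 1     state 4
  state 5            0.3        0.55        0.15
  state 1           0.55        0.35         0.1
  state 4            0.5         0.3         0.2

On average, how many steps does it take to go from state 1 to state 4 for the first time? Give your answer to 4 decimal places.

8.1967

Let t(s) be the expected number of steps to first reach state 4 from state s, with t(state 4) = 0. Conditioning on the first step:
t(state 5) = 1 + 0.3·t(state 5) + 0.55·t(state 1)
t(state 1) = 1 + 0.55·t(state 5) + 0.35·t(state 1)
Solving: t(state 5) = 7.8689, t(state 1) = 8.1967.
Expected steps from state 1 to state 4: 8.1967.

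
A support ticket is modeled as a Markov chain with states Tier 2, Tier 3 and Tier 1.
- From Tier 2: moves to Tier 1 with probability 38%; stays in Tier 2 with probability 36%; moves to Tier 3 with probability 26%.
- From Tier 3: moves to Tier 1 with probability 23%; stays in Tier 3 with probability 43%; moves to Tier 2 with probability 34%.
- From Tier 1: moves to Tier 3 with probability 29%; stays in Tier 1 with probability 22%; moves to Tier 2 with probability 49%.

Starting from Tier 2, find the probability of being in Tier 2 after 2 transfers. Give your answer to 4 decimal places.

Sum over the intermediate state after 1 transfer:
P = P(Tier 2→Tier 2)·P(Tier 2→Tier 2) + P(Tier 2→Tier 3)·P(Tier 3→Tier 2) + P(Tier 2→Tier 1)·P(Tier 1→Tier 2)
  = 0.36×0.36 + 0.26×0.34 + 0.38×0.49
  = 0.1296 + 0.0884 + 0.1862 = 0.4042

0.4042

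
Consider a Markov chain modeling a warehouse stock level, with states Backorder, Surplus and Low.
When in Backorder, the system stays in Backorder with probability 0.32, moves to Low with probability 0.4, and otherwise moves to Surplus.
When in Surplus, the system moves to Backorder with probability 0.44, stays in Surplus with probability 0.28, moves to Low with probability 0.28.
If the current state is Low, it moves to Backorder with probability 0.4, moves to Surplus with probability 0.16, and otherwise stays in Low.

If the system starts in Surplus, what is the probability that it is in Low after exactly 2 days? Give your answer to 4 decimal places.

Sum over the intermediate state after 1 day:
P = P(Surplus→Backorder)·P(Backorder→Low) + P(Surplus→Surplus)·P(Surplus→Low) + P(Surplus→Low)·P(Low→Low)
  = 0.44×0.4 + 0.28×0.28 + 0.28×0.44
  = 0.1760 + 0.0784 + 0.1232 = 0.3776

0.3776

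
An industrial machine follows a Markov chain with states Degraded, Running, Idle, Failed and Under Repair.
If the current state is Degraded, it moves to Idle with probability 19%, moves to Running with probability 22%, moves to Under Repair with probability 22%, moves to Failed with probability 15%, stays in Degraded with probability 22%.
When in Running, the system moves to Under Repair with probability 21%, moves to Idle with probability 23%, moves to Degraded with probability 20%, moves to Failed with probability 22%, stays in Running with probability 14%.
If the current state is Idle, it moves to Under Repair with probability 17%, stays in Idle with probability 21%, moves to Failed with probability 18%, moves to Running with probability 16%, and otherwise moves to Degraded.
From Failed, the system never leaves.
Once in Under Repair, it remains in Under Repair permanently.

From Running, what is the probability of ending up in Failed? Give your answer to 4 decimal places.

Let h(s) be the probability of absorption at Failed starting from transient state s. Then h(Failed) = 1 and h(Under Repair) = 0. By first-step analysis:
h(Degraded) = 0.22·h(Degraded) + 0.22·h(Running) + 0.19·h(Idle) + 0.15·1 + 0.22·0
h(Running) = 0.2·h(Degraded) + 0.14·h(Running) + 0.23·h(Idle) + 0.22·1 + 0.21·0
h(Idle) = 0.28·h(Degraded) + 0.16·h(Running) + 0.21·h(Idle) + 0.18·1 + 0.17·0
Solving: h(Degraded) = 0.4491, h(Running) = 0.4903, h(Idle) = 0.4863.
Starting from Running, the probability is 0.4903.

0.4903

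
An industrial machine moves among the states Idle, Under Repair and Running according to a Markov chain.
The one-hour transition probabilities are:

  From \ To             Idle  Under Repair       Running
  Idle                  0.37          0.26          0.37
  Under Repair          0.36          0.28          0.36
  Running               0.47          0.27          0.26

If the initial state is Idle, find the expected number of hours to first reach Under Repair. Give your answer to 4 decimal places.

3.7975

Let t(s) be the expected number of hours to first reach Under Repair from state s, with t(Under Repair) = 0. Conditioning on the first hour:
t(Idle) = 1 + 0.37·t(Idle) + 0.37·t(Running)
t(Running) = 1 + 0.47·t(Idle) + 0.26·t(Running)
Solving: t(Idle) = 3.7975, t(Running) = 3.7633.
Expected hours from Idle to Under Repair: 3.7975.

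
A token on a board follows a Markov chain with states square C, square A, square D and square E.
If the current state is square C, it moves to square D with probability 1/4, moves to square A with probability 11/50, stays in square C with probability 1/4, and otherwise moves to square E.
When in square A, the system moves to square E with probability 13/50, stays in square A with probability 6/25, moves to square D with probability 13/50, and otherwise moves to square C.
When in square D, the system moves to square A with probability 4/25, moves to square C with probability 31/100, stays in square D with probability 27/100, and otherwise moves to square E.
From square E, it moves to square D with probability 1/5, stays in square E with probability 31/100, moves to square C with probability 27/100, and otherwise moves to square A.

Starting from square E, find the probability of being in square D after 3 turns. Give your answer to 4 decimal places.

Propagate the distribution vector 3 turns from square E.
After 0 turns: (0.0000, 0.0000, 0.0000, 1.0000)
After 1 turn: (0.2700, 0.2200, 0.2000, 0.3100)
After 2 turns: (0.2660, 0.2124, 0.2407, 0.2809)
After 3 turns: (0.2679, 0.2098, 0.2429, 0.2794)
P(in square D after 3 turns) = 0.2429

0.2429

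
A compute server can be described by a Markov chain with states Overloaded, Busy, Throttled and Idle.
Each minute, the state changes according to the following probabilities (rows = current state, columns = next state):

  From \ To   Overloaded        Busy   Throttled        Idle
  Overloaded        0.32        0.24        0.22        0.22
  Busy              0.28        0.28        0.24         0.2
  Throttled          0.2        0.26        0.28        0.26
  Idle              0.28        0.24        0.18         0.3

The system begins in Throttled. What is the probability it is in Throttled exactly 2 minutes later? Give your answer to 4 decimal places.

Propagate the distribution vector 2 minutes from Throttled.
After 0 minutes: (0.0000, 0.0000, 1.0000, 0.0000)
After 1 minute: (0.2000, 0.2600, 0.2800, 0.2600)
After 2 minutes: (0.2656, 0.2560, 0.2316, 0.2468)
P(in Throttled after 2 minutes) = 0.2316

0.2316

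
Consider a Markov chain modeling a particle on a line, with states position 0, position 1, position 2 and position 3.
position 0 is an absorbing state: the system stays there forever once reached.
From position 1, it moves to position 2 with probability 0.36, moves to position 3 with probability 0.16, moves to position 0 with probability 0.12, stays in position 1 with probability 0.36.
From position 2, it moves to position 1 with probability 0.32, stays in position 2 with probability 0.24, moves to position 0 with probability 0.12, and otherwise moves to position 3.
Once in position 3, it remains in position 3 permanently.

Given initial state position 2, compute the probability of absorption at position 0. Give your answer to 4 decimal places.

0.3103

Let h(s) be the probability of absorption at position 0 starting from transient state s. Then h(position 0) = 1 and h(position 3) = 0. By first-step analysis:
h(position 1) = 0.12·1 + 0.36·h(position 1) + 0.36·h(position 2) + 0.16·0
h(position 2) = 0.12·1 + 0.32·h(position 1) + 0.24·h(position 2) + 0.32·0
Solving: h(position 1) = 0.3621, h(position 2) = 0.3103.
Starting from position 2, the probability is 0.3103.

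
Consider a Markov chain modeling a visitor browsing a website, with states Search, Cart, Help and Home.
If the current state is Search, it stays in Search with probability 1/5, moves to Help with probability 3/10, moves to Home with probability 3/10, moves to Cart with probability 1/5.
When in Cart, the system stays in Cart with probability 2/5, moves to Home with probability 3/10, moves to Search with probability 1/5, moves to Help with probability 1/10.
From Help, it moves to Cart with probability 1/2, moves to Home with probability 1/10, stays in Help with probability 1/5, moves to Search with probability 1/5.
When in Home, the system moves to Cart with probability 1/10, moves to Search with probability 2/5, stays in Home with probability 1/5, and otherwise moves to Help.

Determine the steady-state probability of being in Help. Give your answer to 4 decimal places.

Let the stationary distribution be π with π = πP and π_1 + π_2 + π_3 + π_4 = 1.
π_1 = 0.2·π_1 + 0.2·π_2 + 0.2·π_3 + 0.4·π_4
π_2 = 0.2·π_1 + 0.4·π_2 + 0.5·π_3 + 0.1·π_4
π_3 = 0.3·π_1 + 0.1·π_2 + 0.2·π_3 + 0.3·π_4
Solving with the normalization constraint gives π = (0.2466, 0.3025, 0.2177, 0.2331).
So the stationary probability of Help is 0.2177.

0.2177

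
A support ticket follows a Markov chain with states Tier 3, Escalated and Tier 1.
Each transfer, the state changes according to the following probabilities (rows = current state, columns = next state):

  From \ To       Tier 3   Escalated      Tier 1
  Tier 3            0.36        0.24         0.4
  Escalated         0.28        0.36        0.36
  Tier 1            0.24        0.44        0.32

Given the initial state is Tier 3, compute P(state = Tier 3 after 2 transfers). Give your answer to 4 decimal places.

Sum over the intermediate state after 1 transfer:
P = P(Tier 3→Tier 3)·P(Tier 3→Tier 3) + P(Tier 3→Escalated)·P(Escalated→Tier 3) + P(Tier 3→Tier 1)·P(Tier 1→Tier 3)
  = 0.36×0.36 + 0.24×0.28 + 0.4×0.24
  = 0.1296 + 0.0672 + 0.0960 = 0.2928

0.2928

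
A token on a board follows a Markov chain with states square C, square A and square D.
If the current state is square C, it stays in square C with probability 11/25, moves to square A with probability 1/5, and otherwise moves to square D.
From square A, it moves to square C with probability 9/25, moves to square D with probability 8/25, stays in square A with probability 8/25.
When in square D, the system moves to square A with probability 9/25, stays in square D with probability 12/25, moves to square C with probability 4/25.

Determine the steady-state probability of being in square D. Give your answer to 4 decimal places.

Let the stationary distribution be π with π = πP and π_1 + π_2 + π_3 = 1.
π_1 = 0.44·π_1 + 0.36·π_2 + 0.16·π_3
π_2 = 0.2·π_1 + 0.32·π_2 + 0.36·π_3
Solving with the normalization constraint gives π = (0.3053, 0.2992, 0.3955).
So the stationary probability of square D is 0.3955.

0.3955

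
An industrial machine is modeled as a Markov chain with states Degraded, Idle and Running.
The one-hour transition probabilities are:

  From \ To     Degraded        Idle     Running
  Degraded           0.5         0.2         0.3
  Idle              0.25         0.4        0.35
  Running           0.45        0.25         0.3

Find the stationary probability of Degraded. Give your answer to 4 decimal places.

Let the stationary distribution be π with π = πP and π_1 + π_2 + π_3 = 1.
π_1 = 0.5·π_1 + 0.25·π_2 + 0.45·π_3
π_2 = 0.2·π_1 + 0.4·π_2 + 0.25·π_3
Solving with the normalization constraint gives π = (0.4169, 0.2696, 0.3135).
So the stationary probability of Degraded is 0.4169.

0.4169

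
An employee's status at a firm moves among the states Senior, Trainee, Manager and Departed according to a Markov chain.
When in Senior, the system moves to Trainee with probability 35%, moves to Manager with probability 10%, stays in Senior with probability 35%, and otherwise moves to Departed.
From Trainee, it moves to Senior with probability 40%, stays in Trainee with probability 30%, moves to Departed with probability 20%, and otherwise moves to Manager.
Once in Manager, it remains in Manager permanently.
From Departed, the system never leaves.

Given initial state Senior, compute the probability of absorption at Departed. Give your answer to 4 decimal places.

Let h(s) be the probability of absorption at Departed starting from transient state s. Then h(Departed) = 1 and h(Manager) = 0. By first-step analysis:
h(Senior) = 0.35·h(Senior) + 0.35·h(Trainee) + 0.1·0 + 0.2·1
h(Trainee) = 0.4·h(Senior) + 0.3·h(Trainee) + 0.1·0 + 0.2·1
Solving: h(Senior) = 0.6667, h(Trainee) = 0.6667.
Starting from Senior, the probability is 0.6667.

0.6667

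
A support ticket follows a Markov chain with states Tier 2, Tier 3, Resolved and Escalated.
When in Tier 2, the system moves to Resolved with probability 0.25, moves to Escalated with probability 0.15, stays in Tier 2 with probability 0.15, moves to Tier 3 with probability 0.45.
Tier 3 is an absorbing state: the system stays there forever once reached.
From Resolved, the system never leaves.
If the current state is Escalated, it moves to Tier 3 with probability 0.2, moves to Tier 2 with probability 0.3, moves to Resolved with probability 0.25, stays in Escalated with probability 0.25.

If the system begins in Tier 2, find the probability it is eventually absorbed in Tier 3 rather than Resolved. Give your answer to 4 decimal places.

0.6203

Let h(s) be the probability of absorption at Tier 3 starting from transient state s. Then h(Tier 3) = 1 and h(Resolved) = 0. By first-step analysis:
h(Tier 2) = 0.15·h(Tier 2) + 0.45·1 + 0.25·0 + 0.15·h(Escalated)
h(Escalated) = 0.3·h(Tier 2) + 0.2·1 + 0.25·0 + 0.25·h(Escalated)
Solving: h(Tier 2) = 0.6203, h(Escalated) = 0.5148.
Starting from Tier 2, the probability is 0.6203.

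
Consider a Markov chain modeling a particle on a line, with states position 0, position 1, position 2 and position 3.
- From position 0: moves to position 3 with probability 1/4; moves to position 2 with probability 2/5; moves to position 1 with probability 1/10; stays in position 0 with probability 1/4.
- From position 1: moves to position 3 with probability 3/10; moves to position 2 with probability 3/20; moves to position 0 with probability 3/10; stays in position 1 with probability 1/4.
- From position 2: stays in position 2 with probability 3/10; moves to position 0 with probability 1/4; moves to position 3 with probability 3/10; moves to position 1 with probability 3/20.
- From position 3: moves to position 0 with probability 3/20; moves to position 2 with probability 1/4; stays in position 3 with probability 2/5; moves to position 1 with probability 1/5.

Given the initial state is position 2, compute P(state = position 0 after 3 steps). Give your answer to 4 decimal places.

Propagate the distribution vector 3 steps from position 2.
After 0 steps: (0.0000, 0.0000, 1.0000, 0.0000)
After 1 step: (0.2500, 0.1500, 0.3000, 0.3000)
After 2 steps: (0.2275, 0.1675, 0.2875, 0.3175)
After 3 steps: (0.2266, 0.1713, 0.2818, 0.3204)
P(in position 0 after 3 steps) = 0.2266

0.2266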